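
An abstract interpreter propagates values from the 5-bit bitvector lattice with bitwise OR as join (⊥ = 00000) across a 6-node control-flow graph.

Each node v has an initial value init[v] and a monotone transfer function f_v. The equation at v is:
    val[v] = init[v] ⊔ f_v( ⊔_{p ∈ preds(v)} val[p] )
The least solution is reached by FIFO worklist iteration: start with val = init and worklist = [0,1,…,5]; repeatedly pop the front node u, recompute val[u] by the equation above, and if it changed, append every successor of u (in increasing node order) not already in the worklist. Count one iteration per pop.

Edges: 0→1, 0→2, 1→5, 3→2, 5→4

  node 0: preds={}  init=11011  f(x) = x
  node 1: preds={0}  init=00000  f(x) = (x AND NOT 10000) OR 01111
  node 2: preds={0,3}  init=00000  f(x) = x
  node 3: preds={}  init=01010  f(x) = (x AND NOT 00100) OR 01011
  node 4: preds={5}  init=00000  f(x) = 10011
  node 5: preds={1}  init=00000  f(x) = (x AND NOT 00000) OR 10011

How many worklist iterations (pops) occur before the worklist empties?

Trace (8 dequeues):
  [1] u=0 | in 00000 | out 11011 | ==
  [2] u=1 | in 11011 | out 01111 | prev 00000 | push {}
  [3] u=2 | in 11011 | out 11011 | prev 00000 | push {}
  [4] u=3 | in 00000 | out 01011 | prev 01010 | push {2}
  [5] u=4 | in 00000 | out 10011 | prev 00000 | push {}
  [6] u=5 | in 01111 | out 11111 | prev 00000 | push {4}
  [7] u=2 | in 11011 | out 11011 | ==
  [8] u=4 | in 11111 | out 10011 | ==

Converged values:
  [0] 11011
  [1] 01111
  [2] 11011
  [3] 01011
  [4] 10011
  [5] 11111

8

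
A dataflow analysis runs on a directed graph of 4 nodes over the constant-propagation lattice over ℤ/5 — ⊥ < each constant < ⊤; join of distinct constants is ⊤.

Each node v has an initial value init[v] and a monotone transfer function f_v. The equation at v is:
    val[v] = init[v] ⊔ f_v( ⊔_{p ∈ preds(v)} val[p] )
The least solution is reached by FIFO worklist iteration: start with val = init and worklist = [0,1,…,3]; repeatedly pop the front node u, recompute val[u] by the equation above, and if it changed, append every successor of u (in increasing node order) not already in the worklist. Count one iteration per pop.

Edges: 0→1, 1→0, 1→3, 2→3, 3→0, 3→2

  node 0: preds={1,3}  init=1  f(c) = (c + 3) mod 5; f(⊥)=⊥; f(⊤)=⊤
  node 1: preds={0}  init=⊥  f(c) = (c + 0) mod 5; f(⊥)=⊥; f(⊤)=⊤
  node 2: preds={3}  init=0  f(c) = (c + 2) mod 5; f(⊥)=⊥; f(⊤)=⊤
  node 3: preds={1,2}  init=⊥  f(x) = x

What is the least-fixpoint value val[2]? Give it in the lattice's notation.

Iteration log — 9 steps:
  step 1. node 0  ⊔preds=⊥  new=1  stable
  step 2. node 1  ⊔preds=1  new=1  old=⊥  +wl: 0
  step 3. node 2  ⊔preds=⊥  new=0  stable
  step 4. node 3  ⊔preds=⊤  new=⊤  old=⊥  +wl: 2
  step 5. node 0  ⊔preds=⊤  new=⊤  old=1  +wl: 1
  step 6. node 2  ⊔preds=⊤  new=⊤  old=0  +wl: 3
  step 7. node 1  ⊔preds=⊤  new=⊤  old=1  +wl: 0
  step 8. node 3  ⊔preds=⊤  new=⊤  stable
  step 9. node 0  ⊔preds=⊤  new=⊤  stable

Least fixpoint reached:
  node 0: ⊤
  node 1: ⊤
  node 2: ⊤
  node 3: ⊤

⊤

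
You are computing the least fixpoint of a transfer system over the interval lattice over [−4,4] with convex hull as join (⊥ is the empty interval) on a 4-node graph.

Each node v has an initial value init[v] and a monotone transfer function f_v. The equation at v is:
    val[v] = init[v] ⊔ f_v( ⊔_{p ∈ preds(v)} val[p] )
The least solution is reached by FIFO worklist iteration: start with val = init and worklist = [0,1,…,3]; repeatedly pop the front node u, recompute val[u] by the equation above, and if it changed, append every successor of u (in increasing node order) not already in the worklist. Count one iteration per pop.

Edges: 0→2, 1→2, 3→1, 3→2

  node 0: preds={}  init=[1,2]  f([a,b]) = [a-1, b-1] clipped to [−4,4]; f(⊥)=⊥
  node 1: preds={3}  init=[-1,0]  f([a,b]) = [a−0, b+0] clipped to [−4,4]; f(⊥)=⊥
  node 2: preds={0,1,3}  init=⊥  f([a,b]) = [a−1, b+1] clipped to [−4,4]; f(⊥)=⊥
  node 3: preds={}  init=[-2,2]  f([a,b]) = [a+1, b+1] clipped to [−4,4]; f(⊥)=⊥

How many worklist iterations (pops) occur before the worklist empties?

Iteration log — 4 steps:
  step 1. node 0  ⊔preds=⊥  new=[1,2]  stable
  step 2. node 1  ⊔preds=[-2,2]  new=[-2,2]  old=[-1,0]  +wl: 
  step 3. node 2  ⊔preds=[-2,2]  new=[-3,3]  old=⊥  +wl: 
  step 4. node 3  ⊔preds=⊥  new=[-2,2]  stable

Least fixpoint reached:
  node 0: [1,2]
  node 1: [-2,2]
  node 2: [-3,3]
  node 3: [-2,2]

4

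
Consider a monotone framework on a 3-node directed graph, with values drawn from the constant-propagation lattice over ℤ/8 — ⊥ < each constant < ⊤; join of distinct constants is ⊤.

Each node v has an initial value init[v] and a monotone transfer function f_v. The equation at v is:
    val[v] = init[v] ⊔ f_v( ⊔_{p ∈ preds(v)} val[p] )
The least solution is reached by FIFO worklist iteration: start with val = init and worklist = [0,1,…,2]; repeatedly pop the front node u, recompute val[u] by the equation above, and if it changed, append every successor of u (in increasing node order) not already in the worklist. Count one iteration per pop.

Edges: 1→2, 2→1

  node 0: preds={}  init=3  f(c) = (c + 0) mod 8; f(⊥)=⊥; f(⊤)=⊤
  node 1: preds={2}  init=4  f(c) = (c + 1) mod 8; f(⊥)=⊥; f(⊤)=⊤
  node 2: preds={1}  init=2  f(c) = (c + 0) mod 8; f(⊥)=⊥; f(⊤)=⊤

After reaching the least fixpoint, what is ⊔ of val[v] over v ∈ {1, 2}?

⊤

Worklist (4 pops):
  #1 pop 0: in=⊥ → 3 (no change)
  #2 pop 1: in=2 → ⊤ (was 4); enqueue []
  #3 pop 2: in=⊤ → ⊤ (was 2); enqueue [1]
  #4 pop 1: in=⊤ → ⊤ (no change)

Fixpoint:
  val[0] = 3
  val[1] = ⊤
  val[2] = ⊤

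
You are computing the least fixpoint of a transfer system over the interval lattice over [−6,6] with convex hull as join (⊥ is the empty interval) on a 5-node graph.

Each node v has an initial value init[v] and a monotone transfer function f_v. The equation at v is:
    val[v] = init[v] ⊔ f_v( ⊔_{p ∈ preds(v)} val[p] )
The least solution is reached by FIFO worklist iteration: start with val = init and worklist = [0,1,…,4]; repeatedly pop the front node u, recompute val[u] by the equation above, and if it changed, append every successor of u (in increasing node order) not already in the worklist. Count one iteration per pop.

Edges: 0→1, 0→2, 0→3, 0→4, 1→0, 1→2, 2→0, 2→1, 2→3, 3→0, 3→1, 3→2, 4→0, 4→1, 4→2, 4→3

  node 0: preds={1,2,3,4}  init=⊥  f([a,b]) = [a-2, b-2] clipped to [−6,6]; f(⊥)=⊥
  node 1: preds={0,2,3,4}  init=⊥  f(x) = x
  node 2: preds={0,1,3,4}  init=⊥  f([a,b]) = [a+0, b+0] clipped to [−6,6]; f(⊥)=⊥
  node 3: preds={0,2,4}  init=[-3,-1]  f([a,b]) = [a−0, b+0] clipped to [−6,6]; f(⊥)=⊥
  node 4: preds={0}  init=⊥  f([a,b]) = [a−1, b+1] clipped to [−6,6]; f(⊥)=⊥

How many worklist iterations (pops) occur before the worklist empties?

13

Worklist (13 pops):
  #1 pop 0: in=[-3,-1] → [-5,-3] (was ⊥); enqueue []
  #2 pop 1: in=[-5,-1] → [-5,-1] (was ⊥); enqueue [0]
  #3 pop 2: in=[-5,-1] → [-5,-1] (was ⊥); enqueue [1]
  #4 pop 3: in=[-5,-1] → [-5,-1] (was [-3,-1]); enqueue [2]
  #5 pop 4: in=[-5,-3] → [-6,-2] (was ⊥); enqueue [3]
  #6 pop 0: in=[-6,-1] → [-6,-3] (was [-5,-3]); enqueue [4]
  #7 pop 1: in=[-6,-1] → [-6,-1] (was [-5,-1]); enqueue [0]
  #8 pop 2: in=[-6,-1] → [-6,-1] (was [-5,-1]); enqueue [1]
  #9 pop 3: in=[-6,-1] → [-6,-1] (was [-5,-1]); enqueue [2]
  #10 pop 4: in=[-6,-3] → [-6,-2] (no change)
  #11 pop 0: in=[-6,-1] → [-6,-3] (no change)
  #12 pop 1: in=[-6,-1] → [-6,-1] (no change)
  #13 pop 2: in=[-6,-1] → [-6,-1] (no change)

Fixpoint:
  val[0] = [-6,-3]
  val[1] = [-6,-1]
  val[2] = [-6,-1]
  val[3] = [-6,-1]
  val[4] = [-6,-2]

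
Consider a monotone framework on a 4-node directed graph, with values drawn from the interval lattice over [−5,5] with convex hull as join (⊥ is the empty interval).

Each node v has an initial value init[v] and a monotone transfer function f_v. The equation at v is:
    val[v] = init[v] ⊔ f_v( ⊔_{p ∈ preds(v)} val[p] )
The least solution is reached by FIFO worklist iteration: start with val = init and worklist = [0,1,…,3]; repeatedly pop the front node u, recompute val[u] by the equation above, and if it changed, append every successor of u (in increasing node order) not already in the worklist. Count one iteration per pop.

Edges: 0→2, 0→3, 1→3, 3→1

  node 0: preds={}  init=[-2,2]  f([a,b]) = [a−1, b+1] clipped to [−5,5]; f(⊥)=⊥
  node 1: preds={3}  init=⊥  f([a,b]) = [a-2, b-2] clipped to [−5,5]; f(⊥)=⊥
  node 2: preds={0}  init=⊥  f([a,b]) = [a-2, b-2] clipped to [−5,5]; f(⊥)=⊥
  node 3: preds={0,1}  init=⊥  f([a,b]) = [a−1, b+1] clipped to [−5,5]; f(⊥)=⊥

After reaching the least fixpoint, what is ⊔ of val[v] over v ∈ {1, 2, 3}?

[-5,3]

Trace (7 dequeues):
  [1] u=0 | in ⊥ | out [-2,2] | ==
  [2] u=1 | in ⊥ | out ⊥ | ==
  [3] u=2 | in [-2,2] | out [-4,0] | prev ⊥ | push {}
  [4] u=3 | in [-2,2] | out [-3,3] | prev ⊥ | push {1}
  [5] u=1 | in [-3,3] | out [-5,1] | prev ⊥ | push {3}
  [6] u=3 | in [-5,2] | out [-5,3] | prev [-3,3] | push {1}
  [7] u=1 | in [-5,3] | out [-5,1] | ==

Converged values:
  [0] [-2,2]
  [1] [-5,1]
  [2] [-4,0]
  [3] [-5,3]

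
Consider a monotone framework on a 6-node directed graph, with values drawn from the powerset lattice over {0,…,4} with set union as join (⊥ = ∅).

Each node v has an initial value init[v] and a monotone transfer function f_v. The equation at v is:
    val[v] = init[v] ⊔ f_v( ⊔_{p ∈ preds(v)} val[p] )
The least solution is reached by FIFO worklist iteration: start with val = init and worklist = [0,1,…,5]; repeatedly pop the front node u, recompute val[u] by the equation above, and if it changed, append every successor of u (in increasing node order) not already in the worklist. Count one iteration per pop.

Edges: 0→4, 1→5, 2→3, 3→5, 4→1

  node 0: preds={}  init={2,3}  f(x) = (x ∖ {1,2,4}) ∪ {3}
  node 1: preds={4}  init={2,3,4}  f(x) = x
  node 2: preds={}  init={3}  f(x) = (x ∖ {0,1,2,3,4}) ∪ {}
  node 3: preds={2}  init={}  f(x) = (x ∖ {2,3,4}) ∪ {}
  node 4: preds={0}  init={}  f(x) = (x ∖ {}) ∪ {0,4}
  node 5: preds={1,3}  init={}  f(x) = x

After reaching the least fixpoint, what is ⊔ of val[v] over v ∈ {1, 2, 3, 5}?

Iteration log — 8 steps:
  step 1. node 0  ⊔preds={}  new={2,3}  stable
  step 2. node 1  ⊔preds={}  new={2,3,4}  stable
  step 3. node 2  ⊔preds={}  new={3}  stable
  step 4. node 3  ⊔preds={3}  new={}  stable
  step 5. node 4  ⊔preds={2,3}  new={0,2,3,4}  old={}  +wl: 1
  step 6. node 5  ⊔preds={2,3,4}  new={2,3,4}  old={}  +wl: 
  step 7. node 1  ⊔preds={0,2,3,4}  new={0,2,3,4}  old={2,3,4}  +wl: 5
  step 8. node 5  ⊔preds={0,2,3,4}  new={0,2,3,4}  old={2,3,4}  +wl: 

Least fixpoint reached:
  node 0: {2,3}
  node 1: {0,2,3,4}
  node 2: {3}
  node 3: {}
  node 4: {0,2,3,4}
  node 5: {0,2,3,4}

{0,2,3,4}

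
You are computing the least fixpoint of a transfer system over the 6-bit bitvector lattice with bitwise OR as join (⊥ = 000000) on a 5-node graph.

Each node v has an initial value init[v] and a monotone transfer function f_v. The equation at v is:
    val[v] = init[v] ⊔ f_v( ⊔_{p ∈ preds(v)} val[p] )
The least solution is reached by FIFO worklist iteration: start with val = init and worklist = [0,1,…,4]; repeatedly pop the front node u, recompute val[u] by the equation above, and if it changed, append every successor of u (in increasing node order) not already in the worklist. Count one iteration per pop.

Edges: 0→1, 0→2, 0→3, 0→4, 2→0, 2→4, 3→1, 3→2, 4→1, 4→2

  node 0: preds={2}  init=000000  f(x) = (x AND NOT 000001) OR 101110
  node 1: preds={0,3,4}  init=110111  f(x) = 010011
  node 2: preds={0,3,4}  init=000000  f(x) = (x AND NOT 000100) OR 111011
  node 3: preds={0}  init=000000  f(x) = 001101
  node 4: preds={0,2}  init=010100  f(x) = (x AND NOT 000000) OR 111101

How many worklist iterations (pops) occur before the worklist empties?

Trace (10 dequeues):
  [1] u=0 | in 000000 | out 101110 | prev 000000 | push {}
  [2] u=1 | in 111110 | out 110111 | ==
  [3] u=2 | in 111110 | out 111011 | prev 000000 | push {0}
  [4] u=3 | in 101110 | out 001101 | prev 000000 | push {1,2}
  [5] u=4 | in 111111 | out 111111 | prev 010100 | push {}
  [6] u=0 | in 111011 | out 111110 | prev 101110 | push {3,4}
  [7] u=1 | in 111111 | out 110111 | ==
  [8] u=2 | in 111111 | out 111011 | ==
  [9] u=3 | in 111110 | out 001101 | ==
  [10] u=4 | in 111111 | out 111111 | ==

Converged values:
  [0] 111110
  [1] 110111
  [2] 111011
  [3] 001101
  [4] 111111

10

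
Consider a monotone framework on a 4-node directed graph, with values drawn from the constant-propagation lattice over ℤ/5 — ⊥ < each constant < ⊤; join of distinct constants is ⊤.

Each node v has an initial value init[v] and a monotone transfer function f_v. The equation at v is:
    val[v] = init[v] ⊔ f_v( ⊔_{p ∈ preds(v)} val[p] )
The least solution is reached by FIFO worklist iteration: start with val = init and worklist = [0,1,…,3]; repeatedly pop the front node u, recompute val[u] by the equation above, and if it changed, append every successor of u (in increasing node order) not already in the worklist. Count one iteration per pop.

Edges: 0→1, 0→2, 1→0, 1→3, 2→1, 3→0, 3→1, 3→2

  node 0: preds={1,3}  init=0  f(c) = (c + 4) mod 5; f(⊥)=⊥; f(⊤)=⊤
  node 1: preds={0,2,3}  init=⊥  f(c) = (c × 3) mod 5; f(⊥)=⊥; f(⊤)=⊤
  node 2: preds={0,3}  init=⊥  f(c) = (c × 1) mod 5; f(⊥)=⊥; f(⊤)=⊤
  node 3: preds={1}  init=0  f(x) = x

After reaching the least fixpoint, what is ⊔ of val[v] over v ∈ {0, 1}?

Iteration log — 7 steps:
  step 1. node 0  ⊔preds=0  new=⊤  old=0  +wl: 
  step 2. node 1  ⊔preds=⊤  new=⊤  old=⊥  +wl: 0
  step 3. node 2  ⊔preds=⊤  new=⊤  old=⊥  +wl: 1
  step 4. node 3  ⊔preds=⊤  new=⊤  old=0  +wl: 2
  step 5. node 0  ⊔preds=⊤  new=⊤  stable
  step 6. node 1  ⊔preds=⊤  new=⊤  stable
  step 7. node 2  ⊔preds=⊤  new=⊤  stable

Least fixpoint reached:
  node 0: ⊤
  node 1: ⊤
  node 2: ⊤
  node 3: ⊤

⊤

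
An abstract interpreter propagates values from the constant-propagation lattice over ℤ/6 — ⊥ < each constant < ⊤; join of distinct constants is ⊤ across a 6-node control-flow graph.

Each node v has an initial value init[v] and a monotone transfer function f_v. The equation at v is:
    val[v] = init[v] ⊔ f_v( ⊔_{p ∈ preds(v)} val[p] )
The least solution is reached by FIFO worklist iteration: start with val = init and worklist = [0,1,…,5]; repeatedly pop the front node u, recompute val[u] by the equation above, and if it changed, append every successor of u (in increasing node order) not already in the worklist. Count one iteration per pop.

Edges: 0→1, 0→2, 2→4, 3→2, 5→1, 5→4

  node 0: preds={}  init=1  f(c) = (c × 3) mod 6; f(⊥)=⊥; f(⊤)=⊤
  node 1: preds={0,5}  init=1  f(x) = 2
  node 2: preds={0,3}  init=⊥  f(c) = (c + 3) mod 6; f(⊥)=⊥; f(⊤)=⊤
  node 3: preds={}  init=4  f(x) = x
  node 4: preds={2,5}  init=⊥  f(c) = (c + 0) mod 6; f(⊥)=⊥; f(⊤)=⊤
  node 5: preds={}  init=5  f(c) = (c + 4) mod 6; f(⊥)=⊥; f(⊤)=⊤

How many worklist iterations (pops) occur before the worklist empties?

6

Iteration log — 6 steps:
  step 1. node 0  ⊔preds=⊥  new=1  stable
  step 2. node 1  ⊔preds=⊤  new=⊤  old=1  +wl: 
  step 3. node 2  ⊔preds=⊤  new=⊤  old=⊥  +wl: 
  step 4. node 3  ⊔preds=⊥  new=4  stable
  step 5. node 4  ⊔preds=⊤  new=⊤  old=⊥  +wl: 
  step 6. node 5  ⊔preds=⊥  new=5  stable

Least fixpoint reached:
  node 0: 1
  node 1: ⊤
  node 2: ⊤
  node 3: 4
  node 4: ⊤
  node 5: 5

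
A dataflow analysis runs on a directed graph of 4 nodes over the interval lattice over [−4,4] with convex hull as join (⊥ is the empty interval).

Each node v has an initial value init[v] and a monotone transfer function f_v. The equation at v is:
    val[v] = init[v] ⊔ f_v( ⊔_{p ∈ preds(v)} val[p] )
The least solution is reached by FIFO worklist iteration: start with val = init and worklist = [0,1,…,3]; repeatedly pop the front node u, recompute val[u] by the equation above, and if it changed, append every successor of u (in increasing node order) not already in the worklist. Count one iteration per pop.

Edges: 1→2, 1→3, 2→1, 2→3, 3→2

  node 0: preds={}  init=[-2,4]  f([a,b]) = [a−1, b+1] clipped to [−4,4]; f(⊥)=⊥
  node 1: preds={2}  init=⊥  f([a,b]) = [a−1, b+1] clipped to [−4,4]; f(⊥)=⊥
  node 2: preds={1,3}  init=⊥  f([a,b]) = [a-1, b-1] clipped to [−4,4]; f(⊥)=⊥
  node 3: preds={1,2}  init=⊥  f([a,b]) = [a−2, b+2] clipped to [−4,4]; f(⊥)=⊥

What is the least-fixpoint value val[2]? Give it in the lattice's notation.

Worklist (4 pops):
  #1 pop 0: in=⊥ → [-2,4] (no change)
  #2 pop 1: in=⊥ → ⊥ (no change)
  #3 pop 2: in=⊥ → ⊥ (no change)
  #4 pop 3: in=⊥ → ⊥ (no change)

Fixpoint:
  val[0] = [-2,4]
  val[1] = ⊥
  val[2] = ⊥
  val[3] = ⊥

⊥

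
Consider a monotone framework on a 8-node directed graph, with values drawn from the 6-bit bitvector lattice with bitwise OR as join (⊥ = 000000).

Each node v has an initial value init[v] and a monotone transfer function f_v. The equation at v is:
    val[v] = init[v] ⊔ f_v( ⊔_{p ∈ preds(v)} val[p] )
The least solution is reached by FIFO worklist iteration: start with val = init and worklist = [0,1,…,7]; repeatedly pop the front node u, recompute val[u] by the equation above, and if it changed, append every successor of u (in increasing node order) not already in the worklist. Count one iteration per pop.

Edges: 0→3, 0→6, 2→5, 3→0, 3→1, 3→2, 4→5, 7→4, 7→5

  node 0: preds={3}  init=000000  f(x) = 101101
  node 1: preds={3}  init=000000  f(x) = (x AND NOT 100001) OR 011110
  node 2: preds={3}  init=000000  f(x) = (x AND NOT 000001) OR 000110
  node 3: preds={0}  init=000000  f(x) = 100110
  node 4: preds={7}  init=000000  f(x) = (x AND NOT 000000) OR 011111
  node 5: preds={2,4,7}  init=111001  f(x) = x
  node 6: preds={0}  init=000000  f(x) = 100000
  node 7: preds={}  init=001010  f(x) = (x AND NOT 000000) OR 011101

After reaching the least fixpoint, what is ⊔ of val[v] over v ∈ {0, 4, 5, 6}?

111111

Worklist (13 pops):
  #1 pop 0: in=000000 → 101101 (was 000000); enqueue []
  #2 pop 1: in=000000 → 011110 (was 000000); enqueue []
  #3 pop 2: in=000000 → 000110 (was 000000); enqueue []
  #4 pop 3: in=101101 → 100110 (was 000000); enqueue [0,1,2]
  #5 pop 4: in=001010 → 011111 (was 000000); enqueue []
  #6 pop 5: in=011111 → 111111 (was 111001); enqueue []
  #7 pop 6: in=101101 → 100000 (was 000000); enqueue []
  #8 pop 7: in=000000 → 011111 (was 001010); enqueue [4,5]
  #9 pop 0: in=100110 → 101101 (no change)
  #10 pop 1: in=100110 → 011110 (no change)
  #11 pop 2: in=100110 → 100110 (was 000110); enqueue []
  #12 pop 4: in=011111 → 011111 (no change)
  #13 pop 5: in=111111 → 111111 (no change)

Fixpoint:
  val[0] = 101101
  val[1] = 011110
  val[2] = 100110
  val[3] = 100110
  val[4] = 011111
  val[5] = 111111
  val[6] = 100000
  val[7] = 011111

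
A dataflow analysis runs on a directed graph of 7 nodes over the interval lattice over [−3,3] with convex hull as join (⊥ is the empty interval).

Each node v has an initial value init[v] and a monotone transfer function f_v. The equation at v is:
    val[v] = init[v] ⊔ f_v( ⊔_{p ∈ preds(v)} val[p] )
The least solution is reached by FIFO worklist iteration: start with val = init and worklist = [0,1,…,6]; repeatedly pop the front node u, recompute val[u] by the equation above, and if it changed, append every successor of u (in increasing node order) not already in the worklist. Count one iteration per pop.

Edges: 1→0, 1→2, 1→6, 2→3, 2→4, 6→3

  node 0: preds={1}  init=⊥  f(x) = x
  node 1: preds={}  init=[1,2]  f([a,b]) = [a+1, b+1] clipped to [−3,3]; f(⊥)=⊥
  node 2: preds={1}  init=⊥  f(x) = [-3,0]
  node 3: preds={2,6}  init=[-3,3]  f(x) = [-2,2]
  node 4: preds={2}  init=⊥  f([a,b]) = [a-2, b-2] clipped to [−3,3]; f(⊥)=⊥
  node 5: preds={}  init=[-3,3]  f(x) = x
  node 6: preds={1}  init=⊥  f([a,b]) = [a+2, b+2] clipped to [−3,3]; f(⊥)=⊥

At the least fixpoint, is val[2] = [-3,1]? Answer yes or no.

no

Trace (8 dequeues):
  [1] u=0 | in [1,2] | out [1,2] | prev ⊥ | push {}
  [2] u=1 | in ⊥ | out [1,2] | ==
  [3] u=2 | in [1,2] | out [-3,0] | prev ⊥ | push {}
  [4] u=3 | in [-3,0] | out [-3,3] | ==
  [5] u=4 | in [-3,0] | out [-3,-2] | prev ⊥ | push {}
  [6] u=5 | in ⊥ | out [-3,3] | ==
  [7] u=6 | in [1,2] | out [3,3] | prev ⊥ | push {3}
  [8] u=3 | in [-3,3] | out [-3,3] | ==

Converged values:
  [0] [1,2]
  [1] [1,2]
  [2] [-3,0]
  [3] [-3,3]
  [4] [-3,-2]
  [5] [-3,3]
  [6] [3,3]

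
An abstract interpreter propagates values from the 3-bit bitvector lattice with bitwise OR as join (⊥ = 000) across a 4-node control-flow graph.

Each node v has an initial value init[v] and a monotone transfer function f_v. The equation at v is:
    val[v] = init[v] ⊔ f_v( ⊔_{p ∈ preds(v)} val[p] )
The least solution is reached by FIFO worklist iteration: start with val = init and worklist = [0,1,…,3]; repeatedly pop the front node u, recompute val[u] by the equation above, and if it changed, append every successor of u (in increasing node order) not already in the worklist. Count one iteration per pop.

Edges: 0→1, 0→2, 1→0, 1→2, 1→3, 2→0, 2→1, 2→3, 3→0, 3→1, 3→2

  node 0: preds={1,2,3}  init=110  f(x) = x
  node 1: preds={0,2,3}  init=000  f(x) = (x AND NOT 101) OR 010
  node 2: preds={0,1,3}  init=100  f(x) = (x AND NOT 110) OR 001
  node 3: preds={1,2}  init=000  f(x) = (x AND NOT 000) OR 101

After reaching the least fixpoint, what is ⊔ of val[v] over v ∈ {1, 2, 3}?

Trace (7 dequeues):
  [1] u=0 | in 100 | out 110 | ==
  [2] u=1 | in 110 | out 010 | prev 000 | push {0}
  [3] u=2 | in 110 | out 101 | prev 100 | push {1}
  [4] u=3 | in 111 | out 111 | prev 000 | push {2}
  [5] u=0 | in 111 | out 111 | prev 110 | push {}
  [6] u=1 | in 111 | out 010 | ==
  [7] u=2 | in 111 | out 101 | ==

Converged values:
  [0] 111
  [1] 010
  [2] 101
  [3] 111

111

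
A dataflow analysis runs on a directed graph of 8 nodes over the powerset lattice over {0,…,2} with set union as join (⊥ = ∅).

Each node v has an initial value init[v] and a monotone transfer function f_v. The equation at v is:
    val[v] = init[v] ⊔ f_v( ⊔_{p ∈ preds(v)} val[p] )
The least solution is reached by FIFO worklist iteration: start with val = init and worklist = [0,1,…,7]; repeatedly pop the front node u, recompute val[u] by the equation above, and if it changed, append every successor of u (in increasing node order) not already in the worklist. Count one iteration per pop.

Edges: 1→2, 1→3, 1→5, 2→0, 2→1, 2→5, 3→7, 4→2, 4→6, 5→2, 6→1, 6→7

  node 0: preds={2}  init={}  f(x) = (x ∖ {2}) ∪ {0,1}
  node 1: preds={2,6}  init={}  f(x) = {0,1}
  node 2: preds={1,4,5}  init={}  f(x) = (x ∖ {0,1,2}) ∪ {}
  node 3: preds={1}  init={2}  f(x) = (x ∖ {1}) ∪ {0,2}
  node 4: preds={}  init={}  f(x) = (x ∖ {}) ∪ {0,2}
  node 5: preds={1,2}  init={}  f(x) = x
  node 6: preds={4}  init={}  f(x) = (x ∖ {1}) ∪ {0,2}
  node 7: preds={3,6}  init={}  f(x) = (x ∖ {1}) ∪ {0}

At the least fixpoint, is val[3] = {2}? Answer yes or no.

Iteration log — 10 steps:
  step 1. node 0  ⊔preds={}  new={0,1}  old={}  +wl: 
  step 2. node 1  ⊔preds={}  new={0,1}  old={}  +wl: 
  step 3. node 2  ⊔preds={0,1}  new={}  stable
  step 4. node 3  ⊔preds={0,1}  new={0,2}  old={2}  +wl: 
  step 5. node 4  ⊔preds={}  new={0,2}  old={}  +wl: 2
  step 6. node 5  ⊔preds={0,1}  new={0,1}  old={}  +wl: 
  step 7. node 6  ⊔preds={0,2}  new={0,2}  old={}  +wl: 1
  step 8. node 7  ⊔preds={0,2}  new={0,2}  old={}  +wl: 
  step 9. node 2  ⊔preds={0,1,2}  new={}  stable
  step 10. node 1  ⊔preds={0,2}  new={0,1}  stable

Least fixpoint reached:
  node 0: {0,1}
  node 1: {0,1}
  node 2: {}
  node 3: {0,2}
  node 4: {0,2}
  node 5: {0,1}
  node 6: {0,2}
  node 7: {0,2}

no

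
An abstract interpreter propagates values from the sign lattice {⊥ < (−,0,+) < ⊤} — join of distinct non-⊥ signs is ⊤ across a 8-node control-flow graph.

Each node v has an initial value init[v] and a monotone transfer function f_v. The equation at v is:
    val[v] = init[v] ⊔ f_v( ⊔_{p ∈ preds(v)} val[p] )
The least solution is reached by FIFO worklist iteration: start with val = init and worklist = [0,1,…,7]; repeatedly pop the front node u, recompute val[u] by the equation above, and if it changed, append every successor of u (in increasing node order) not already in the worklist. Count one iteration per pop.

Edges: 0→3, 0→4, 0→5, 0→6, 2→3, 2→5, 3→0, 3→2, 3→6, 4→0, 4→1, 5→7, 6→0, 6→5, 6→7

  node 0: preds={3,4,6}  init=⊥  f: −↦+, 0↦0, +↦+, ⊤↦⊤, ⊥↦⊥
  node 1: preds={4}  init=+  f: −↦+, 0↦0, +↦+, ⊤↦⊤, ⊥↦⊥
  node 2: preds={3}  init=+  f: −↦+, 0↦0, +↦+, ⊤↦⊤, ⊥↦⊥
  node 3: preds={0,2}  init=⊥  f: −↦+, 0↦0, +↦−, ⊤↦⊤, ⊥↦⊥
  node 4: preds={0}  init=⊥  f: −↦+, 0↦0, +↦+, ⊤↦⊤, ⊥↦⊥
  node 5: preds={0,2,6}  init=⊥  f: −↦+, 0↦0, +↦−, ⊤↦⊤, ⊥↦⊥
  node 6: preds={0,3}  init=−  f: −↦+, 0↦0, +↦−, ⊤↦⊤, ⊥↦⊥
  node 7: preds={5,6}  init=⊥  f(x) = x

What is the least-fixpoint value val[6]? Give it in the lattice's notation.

Trace (20 dequeues):
  [1] u=0 | in − | out + | prev ⊥ | push {}
  [2] u=1 | in ⊥ | out + | ==
  [3] u=2 | in ⊥ | out + | ==
  [4] u=3 | in + | out − | prev ⊥ | push {0,2}
  [5] u=4 | in + | out + | prev ⊥ | push {1}
  [6] u=5 | in ⊤ | out ⊤ | prev ⊥ | push {}
  [7] u=6 | in ⊤ | out ⊤ | prev − | push {5}
  [8] u=7 | in ⊤ | out ⊤ | prev ⊥ | push {}
  [9] u=0 | in ⊤ | out ⊤ | prev + | push {3,4,6}
  [10] u=2 | in − | out + | ==
  [11] u=1 | in + | out + | ==
  [12] u=5 | in ⊤ | out ⊤ | ==
  [13] u=3 | in ⊤ | out ⊤ | prev − | push {0,2}
  [14] u=4 | in ⊤ | out ⊤ | prev + | push {1}
  [15] u=6 | in ⊤ | out ⊤ | ==
  [16] u=0 | in ⊤ | out ⊤ | ==
  [17] u=2 | in ⊤ | out ⊤ | prev + | push {3,5}
  [18] u=1 | in ⊤ | out ⊤ | prev + | push {}
  [19] u=3 | in ⊤ | out ⊤ | ==
  [20] u=5 | in ⊤ | out ⊤ | ==

Converged values:
  [0] ⊤
  [1] ⊤
  [2] ⊤
  [3] ⊤
  [4] ⊤
  [5] ⊤
  [6] ⊤
  [7] ⊤

⊤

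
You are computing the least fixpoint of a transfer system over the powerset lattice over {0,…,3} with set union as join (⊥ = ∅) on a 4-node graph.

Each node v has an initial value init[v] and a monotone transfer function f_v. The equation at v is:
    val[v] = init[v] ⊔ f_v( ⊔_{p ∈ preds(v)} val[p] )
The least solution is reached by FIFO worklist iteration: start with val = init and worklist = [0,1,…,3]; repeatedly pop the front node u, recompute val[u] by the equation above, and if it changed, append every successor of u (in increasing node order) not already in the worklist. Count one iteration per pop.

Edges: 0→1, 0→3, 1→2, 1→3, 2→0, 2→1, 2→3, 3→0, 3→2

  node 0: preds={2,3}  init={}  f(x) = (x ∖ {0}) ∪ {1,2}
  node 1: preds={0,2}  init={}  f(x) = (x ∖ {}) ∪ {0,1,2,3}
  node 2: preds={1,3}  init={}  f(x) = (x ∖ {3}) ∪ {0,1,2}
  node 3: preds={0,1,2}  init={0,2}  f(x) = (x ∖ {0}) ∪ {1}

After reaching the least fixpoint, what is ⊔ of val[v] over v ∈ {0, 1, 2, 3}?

{0,1,2,3}

Trace (8 dequeues):
  [1] u=0 | in {0,2} | out {1,2} | prev {} | push {}
  [2] u=1 | in {1,2} | out {0,1,2,3} | prev {} | push {}
  [3] u=2 | in {0,1,2,3} | out {0,1,2} | prev {} | push {0,1}
  [4] u=3 | in {0,1,2,3} | out {0,1,2,3} | prev {0,2} | push {2}
  [5] u=0 | in {0,1,2,3} | out {1,2,3} | prev {1,2} | push {3}
  [6] u=1 | in {0,1,2,3} | out {0,1,2,3} | ==
  [7] u=2 | in {0,1,2,3} | out {0,1,2} | ==
  [8] u=3 | in {0,1,2,3} | out {0,1,2,3} | ==

Converged values:
  [0] {1,2,3}
  [1] {0,1,2,3}
  [2] {0,1,2}
  [3] {0,1,2,3}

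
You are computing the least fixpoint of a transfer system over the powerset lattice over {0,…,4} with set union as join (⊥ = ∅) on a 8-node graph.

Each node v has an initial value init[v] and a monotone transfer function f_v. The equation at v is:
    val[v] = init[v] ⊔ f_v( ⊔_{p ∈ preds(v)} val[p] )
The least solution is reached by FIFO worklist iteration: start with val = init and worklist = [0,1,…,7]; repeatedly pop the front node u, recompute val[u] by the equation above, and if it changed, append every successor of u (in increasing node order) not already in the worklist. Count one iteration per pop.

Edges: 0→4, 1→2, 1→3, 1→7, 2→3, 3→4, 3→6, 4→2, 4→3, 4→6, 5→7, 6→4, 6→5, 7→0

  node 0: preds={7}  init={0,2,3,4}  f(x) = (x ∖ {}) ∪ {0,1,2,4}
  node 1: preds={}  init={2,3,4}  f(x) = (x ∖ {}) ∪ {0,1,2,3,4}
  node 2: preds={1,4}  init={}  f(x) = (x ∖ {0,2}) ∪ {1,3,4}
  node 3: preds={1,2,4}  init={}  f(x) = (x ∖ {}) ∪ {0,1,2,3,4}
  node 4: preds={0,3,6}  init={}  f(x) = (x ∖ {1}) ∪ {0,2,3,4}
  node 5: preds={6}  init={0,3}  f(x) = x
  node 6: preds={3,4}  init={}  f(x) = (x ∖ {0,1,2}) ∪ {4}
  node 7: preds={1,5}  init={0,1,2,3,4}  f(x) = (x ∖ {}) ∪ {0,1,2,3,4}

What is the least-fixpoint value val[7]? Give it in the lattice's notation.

{0,1,2,3,4}

Worklist (13 pops):
  #1 pop 0: in={0,1,2,3,4} → {0,1,2,3,4} (was {0,2,3,4}); enqueue []
  #2 pop 1: in={} → {0,1,2,3,4} (was {2,3,4}); enqueue []
  #3 pop 2: in={0,1,2,3,4} → {1,3,4} (was {}); enqueue []
  #4 pop 3: in={0,1,2,3,4} → {0,1,2,3,4} (was {}); enqueue []
  #5 pop 4: in={0,1,2,3,4} → {0,2,3,4} (was {}); enqueue [2,3]
  #6 pop 5: in={} → {0,3} (no change)
  #7 pop 6: in={0,1,2,3,4} → {3,4} (was {}); enqueue [4,5]
  #8 pop 7: in={0,1,2,3,4} → {0,1,2,3,4} (no change)
  #9 pop 2: in={0,1,2,3,4} → {1,3,4} (no change)
  #10 pop 3: in={0,1,2,3,4} → {0,1,2,3,4} (no change)
  #11 pop 4: in={0,1,2,3,4} → {0,2,3,4} (no change)
  #12 pop 5: in={3,4} → {0,3,4} (was {0,3}); enqueue [7]
  #13 pop 7: in={0,1,2,3,4} → {0,1,2,3,4} (no change)

Fixpoint:
  val[0] = {0,1,2,3,4}
  val[1] = {0,1,2,3,4}
  val[2] = {1,3,4}
  val[3] = {0,1,2,3,4}
  val[4] = {0,2,3,4}
  val[5] = {0,3,4}
  val[6] = {3,4}
  val[7] = {0,1,2,3,4}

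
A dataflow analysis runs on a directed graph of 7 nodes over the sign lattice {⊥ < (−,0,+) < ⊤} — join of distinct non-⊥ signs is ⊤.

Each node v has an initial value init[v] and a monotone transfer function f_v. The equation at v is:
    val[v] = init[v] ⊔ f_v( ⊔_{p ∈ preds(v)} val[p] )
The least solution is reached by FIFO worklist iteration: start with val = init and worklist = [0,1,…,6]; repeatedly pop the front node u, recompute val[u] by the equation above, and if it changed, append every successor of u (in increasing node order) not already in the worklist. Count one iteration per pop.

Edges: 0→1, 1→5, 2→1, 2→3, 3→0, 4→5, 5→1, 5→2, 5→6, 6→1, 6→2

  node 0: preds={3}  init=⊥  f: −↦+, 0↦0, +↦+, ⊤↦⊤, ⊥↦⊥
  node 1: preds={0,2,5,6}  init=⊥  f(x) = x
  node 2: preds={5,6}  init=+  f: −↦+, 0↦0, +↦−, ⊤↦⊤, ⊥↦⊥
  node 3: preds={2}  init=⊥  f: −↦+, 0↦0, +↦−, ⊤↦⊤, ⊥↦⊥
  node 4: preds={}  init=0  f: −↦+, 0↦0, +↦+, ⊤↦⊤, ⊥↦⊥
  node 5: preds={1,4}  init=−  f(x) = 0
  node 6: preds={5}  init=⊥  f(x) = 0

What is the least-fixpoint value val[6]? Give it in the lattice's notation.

0

Worklist (14 pops):
  #1 pop 0: in=⊥ → ⊥ (no change)
  #2 pop 1: in=⊤ → ⊤ (was ⊥); enqueue []
  #3 pop 2: in=− → + (no change)
  #4 pop 3: in=+ → − (was ⊥); enqueue [0]
  #5 pop 4: in=⊥ → 0 (no change)
  #6 pop 5: in=⊤ → ⊤ (was −); enqueue [1,2]
  #7 pop 6: in=⊤ → 0 (was ⊥); enqueue []
  #8 pop 0: in=− → + (was ⊥); enqueue []
  #9 pop 1: in=⊤ → ⊤ (no change)
  #10 pop 2: in=⊤ → ⊤ (was +); enqueue [1,3]
  #11 pop 1: in=⊤ → ⊤ (no change)
  #12 pop 3: in=⊤ → ⊤ (was −); enqueue [0]
  #13 pop 0: in=⊤ → ⊤ (was +); enqueue [1]
  #14 pop 1: in=⊤ → ⊤ (no change)

Fixpoint:
  val[0] = ⊤
  val[1] = ⊤
  val[2] = ⊤
  val[3] = ⊤
  val[4] = 0
  val[5] = ⊤
  val[6] = 0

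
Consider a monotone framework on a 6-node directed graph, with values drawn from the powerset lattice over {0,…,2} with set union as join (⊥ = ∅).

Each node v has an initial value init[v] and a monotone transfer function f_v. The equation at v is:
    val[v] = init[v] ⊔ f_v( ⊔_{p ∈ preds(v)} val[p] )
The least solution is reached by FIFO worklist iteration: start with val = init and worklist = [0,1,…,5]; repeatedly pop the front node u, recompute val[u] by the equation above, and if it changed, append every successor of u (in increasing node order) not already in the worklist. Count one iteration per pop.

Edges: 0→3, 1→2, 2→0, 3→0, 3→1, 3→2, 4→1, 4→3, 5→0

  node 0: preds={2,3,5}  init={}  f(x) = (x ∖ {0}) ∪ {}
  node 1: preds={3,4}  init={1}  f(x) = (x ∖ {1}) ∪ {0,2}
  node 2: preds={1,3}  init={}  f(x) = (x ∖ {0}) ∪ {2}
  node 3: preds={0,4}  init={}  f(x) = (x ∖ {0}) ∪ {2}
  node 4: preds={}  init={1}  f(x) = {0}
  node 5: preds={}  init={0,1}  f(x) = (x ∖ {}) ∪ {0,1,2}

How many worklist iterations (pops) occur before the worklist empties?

Iteration log — 10 steps:
  step 1. node 0  ⊔preds={0,1}  new={1}  old={}  +wl: 
  step 2. node 1  ⊔preds={1}  new={0,1,2}  old={1}  +wl: 
  step 3. node 2  ⊔preds={0,1,2}  new={1,2}  old={}  +wl: 0
  step 4. node 3  ⊔preds={1}  new={1,2}  old={}  +wl: 1,2
  step 5. node 4  ⊔preds={}  new={0,1}  old={1}  +wl: 3
  step 6. node 5  ⊔preds={}  new={0,1,2}  old={0,1}  +wl: 
  step 7. node 0  ⊔preds={0,1,2}  new={1,2}  old={1}  +wl: 
  step 8. node 1  ⊔preds={0,1,2}  new={0,1,2}  stable
  step 9. node 2  ⊔preds={0,1,2}  new={1,2}  stable
  step 10. node 3  ⊔preds={0,1,2}  new={1,2}  stable

Least fixpoint reached:
  node 0: {1,2}
  node 1: {0,1,2}
  node 2: {1,2}
  node 3: {1,2}
  node 4: {0,1}
  node 5: {0,1,2}

10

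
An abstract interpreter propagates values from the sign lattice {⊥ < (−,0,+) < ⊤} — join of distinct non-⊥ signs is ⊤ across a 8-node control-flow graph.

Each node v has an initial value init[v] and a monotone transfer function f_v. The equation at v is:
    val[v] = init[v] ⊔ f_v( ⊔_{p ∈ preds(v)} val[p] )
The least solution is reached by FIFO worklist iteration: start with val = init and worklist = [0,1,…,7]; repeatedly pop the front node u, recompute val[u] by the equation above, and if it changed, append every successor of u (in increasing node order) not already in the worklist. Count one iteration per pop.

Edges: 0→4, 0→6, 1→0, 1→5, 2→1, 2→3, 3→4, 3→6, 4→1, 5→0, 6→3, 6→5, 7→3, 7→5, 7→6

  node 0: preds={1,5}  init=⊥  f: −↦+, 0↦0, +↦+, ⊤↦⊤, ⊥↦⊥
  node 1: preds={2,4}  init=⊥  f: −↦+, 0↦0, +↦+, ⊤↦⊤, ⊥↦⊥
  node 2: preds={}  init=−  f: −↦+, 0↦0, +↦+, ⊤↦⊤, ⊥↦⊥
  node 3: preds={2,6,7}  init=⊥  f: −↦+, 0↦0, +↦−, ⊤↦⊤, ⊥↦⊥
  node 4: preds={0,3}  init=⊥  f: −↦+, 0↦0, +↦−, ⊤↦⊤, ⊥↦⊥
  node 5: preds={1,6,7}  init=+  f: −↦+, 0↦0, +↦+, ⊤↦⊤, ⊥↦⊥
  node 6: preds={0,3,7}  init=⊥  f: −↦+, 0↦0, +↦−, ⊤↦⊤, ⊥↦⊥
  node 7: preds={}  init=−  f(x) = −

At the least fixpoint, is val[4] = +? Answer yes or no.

no

Trace (17 dequeues):
  [1] u=0 | in + | out + | prev ⊥ | push {}
  [2] u=1 | in − | out + | prev ⊥ | push {0}
  [3] u=2 | in ⊥ | out − | ==
  [4] u=3 | in − | out + | prev ⊥ | push {}
  [5] u=4 | in + | out − | prev ⊥ | push {1}
  [6] u=5 | in ⊤ | out ⊤ | prev + | push {}
  [7] u=6 | in ⊤ | out ⊤ | prev ⊥ | push {3,5}
  [8] u=7 | in ⊥ | out − | ==
  [9] u=0 | in ⊤ | out ⊤ | prev + | push {4,6}
  [10] u=1 | in − | out + | ==
  [11] u=3 | in ⊤ | out ⊤ | prev + | push {}
  [12] u=5 | in ⊤ | out ⊤ | ==
  [13] u=4 | in ⊤ | out ⊤ | prev − | push {1}
  [14] u=6 | in ⊤ | out ⊤ | ==
  [15] u=1 | in ⊤ | out ⊤ | prev + | push {0,5}
  [16] u=0 | in ⊤ | out ⊤ | ==
  [17] u=5 | in ⊤ | out ⊤ | ==

Converged values:
  [0] ⊤
  [1] ⊤
  [2] −
  [3] ⊤
  [4] ⊤
  [5] ⊤
  [6] ⊤
  [7] −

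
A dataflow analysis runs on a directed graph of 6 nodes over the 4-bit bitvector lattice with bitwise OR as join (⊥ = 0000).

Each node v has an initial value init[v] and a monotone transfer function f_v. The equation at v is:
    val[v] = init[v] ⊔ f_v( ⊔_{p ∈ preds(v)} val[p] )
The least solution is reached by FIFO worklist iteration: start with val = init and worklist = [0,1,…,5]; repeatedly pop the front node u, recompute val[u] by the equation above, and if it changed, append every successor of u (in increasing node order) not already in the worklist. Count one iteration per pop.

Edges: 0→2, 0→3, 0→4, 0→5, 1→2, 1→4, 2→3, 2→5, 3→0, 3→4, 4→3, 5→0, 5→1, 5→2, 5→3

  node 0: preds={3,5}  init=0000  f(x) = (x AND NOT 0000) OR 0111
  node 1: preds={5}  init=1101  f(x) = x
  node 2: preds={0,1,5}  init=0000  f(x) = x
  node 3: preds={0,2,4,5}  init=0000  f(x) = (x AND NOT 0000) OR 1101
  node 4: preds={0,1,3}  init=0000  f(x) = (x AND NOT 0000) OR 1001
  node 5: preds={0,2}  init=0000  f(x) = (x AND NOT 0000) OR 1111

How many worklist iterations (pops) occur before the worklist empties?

12

Iteration log — 12 steps:
  step 1. node 0  ⊔preds=0000  new=0111  old=0000  +wl: 
  step 2. node 1  ⊔preds=0000  new=1101  stable
  step 3. node 2  ⊔preds=1111  new=1111  old=0000  +wl: 
  step 4. node 3  ⊔preds=1111  new=1111  old=0000  +wl: 0
  step 5. node 4  ⊔preds=1111  new=1111  old=0000  +wl: 3
  step 6. node 5  ⊔preds=1111  new=1111  old=0000  +wl: 1,2
  step 7. node 0  ⊔preds=1111  new=1111  old=0111  +wl: 4,5
  step 8. node 3  ⊔preds=1111  new=1111  stable
  step 9. node 1  ⊔preds=1111  new=1111  old=1101  +wl: 
  step 10. node 2  ⊔preds=1111  new=1111  stable
  step 11. node 4  ⊔preds=1111  new=1111  stable
  step 12. node 5  ⊔preds=1111  new=1111  stable

Least fixpoint reached:
  node 0: 1111
  node 1: 1111
  node 2: 1111
  node 3: 1111
  node 4: 1111
  node 5: 1111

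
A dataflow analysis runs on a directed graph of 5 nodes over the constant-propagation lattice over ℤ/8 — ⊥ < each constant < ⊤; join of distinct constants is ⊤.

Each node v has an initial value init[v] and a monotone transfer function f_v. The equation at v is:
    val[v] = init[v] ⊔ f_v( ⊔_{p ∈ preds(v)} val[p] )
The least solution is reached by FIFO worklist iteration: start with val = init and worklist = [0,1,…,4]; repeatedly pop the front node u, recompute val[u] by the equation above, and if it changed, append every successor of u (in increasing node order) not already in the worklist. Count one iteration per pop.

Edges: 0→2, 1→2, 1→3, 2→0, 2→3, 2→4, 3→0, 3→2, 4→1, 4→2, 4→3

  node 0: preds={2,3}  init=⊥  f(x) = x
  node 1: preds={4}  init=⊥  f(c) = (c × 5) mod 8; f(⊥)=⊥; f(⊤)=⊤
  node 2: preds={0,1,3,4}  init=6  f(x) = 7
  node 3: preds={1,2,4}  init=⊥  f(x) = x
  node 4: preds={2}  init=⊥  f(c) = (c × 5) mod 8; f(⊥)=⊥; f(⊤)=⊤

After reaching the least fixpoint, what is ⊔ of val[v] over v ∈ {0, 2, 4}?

Trace (10 dequeues):
  [1] u=0 | in 6 | out 6 | prev ⊥ | push {}
  [2] u=1 | in ⊥ | out ⊥ | ==
  [3] u=2 | in 6 | out ⊤ | prev 6 | push {0}
  [4] u=3 | in ⊤ | out ⊤ | prev ⊥ | push {2}
  [5] u=4 | in ⊤ | out ⊤ | prev ⊥ | push {1,3}
  [6] u=0 | in ⊤ | out ⊤ | prev 6 | push {}
  [7] u=2 | in ⊤ | out ⊤ | ==
  [8] u=1 | in ⊤ | out ⊤ | prev ⊥ | push {2}
  [9] u=3 | in ⊤ | out ⊤ | ==
  [10] u=2 | in ⊤ | out ⊤ | ==

Converged values:
  [0] ⊤
  [1] ⊤
  [2] ⊤
  [3] ⊤
  [4] ⊤

⊤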